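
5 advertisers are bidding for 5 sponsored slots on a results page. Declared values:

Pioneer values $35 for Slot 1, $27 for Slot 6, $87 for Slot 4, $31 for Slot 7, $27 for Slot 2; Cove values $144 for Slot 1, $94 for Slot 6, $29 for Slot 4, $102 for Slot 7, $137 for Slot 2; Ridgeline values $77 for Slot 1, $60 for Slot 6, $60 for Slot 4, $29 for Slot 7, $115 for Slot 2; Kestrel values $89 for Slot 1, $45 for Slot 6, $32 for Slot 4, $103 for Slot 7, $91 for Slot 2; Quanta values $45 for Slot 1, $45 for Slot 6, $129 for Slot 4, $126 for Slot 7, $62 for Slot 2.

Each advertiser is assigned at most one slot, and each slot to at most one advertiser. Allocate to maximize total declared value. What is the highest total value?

Max total: $518

Optimal: Pioneer→Slot 6 ($27), Cove→Slot 1 ($144), Ridgeline→Slot 2 ($115), Kestrel→Slot 7 ($103), Quanta→Slot 4 ($129) — total 27+144+115+103+129 = $518.
Next-best assignment: Pioneer→Slot 4, Cove→Slot 1, Ridgeline→Slot 2, Kestrel→Slot 6, Quanta→Slot 7 = $517.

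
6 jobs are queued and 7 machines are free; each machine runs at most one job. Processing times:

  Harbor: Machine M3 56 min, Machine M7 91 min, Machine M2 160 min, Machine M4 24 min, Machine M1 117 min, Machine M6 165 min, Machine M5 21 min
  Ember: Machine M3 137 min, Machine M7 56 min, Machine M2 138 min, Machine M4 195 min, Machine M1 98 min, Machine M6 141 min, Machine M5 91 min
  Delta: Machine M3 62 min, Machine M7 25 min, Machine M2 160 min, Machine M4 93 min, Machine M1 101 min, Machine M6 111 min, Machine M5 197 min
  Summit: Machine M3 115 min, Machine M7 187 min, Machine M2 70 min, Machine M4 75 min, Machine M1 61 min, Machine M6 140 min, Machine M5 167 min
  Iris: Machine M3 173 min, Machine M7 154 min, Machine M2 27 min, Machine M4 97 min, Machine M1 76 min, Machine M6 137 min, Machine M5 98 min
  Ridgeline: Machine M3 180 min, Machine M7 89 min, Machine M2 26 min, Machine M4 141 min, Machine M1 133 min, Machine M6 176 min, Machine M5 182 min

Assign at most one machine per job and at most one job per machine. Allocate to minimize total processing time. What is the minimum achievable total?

Minimum total: 316 min

Optimal: Harbor→Machine M5 (21 min), Ember→Machine M7 (56 min), Delta→Machine M3 (62 min), Summit→Machine M4 (75 min), Iris→Machine M1 (76 min), Ridgeline→Machine M2 (26 min) — total 21+56+62+75+76+26 = 316 min.
Column-greedy (each machine in turn goes to its cheapest remaining job) gives 399 min, worse by 83.
Swapping Iris↔Ridgeline (Iris→Machine M2 27 min, Ridgeline→Machine M1 133 min) adds 58.
No other one-to-one assignment undercuts 316 min.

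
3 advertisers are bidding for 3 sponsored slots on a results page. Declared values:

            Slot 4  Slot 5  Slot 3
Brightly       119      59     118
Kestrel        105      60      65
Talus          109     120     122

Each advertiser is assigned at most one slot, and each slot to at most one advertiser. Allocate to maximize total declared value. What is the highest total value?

Optimal: Brightly→Slot 3 ($118), Kestrel→Slot 4 ($105), Talus→Slot 5 ($120) — total 118+105+120 = $343.
Max-entry greedy (repeatedly take the single best remaining cell) gives $301, worse by 42.
Every other assignment is strictly worse.

Maximum total: $343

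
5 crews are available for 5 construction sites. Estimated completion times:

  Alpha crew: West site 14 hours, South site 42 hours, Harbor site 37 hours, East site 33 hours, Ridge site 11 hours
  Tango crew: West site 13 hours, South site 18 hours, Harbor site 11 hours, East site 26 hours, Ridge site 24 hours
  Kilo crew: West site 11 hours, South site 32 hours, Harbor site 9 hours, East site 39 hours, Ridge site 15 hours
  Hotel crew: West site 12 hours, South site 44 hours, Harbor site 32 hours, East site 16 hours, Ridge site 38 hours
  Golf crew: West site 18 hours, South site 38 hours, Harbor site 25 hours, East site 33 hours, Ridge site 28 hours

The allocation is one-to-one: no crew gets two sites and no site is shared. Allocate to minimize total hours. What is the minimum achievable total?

Minimum total: 72 hours

This is the linear assignment problem.
Optimal: Alpha crew→Ridge site (11 hours), Tango crew→South site (18 hours), Kilo crew→Harbor site (9 hours), Hotel crew→East site (16 hours), Golf crew→West site (18 hours) — total 11+18+9+16+18 = 72 hours.
Column-greedy (each site in turn goes to its cheapest remaining crew) gives 81 hours, worse by 9.
Swapping Hotel crew↔Tango crew (Hotel crew→South site 44 hours, Tango crew→East site 26 hours) adds 36.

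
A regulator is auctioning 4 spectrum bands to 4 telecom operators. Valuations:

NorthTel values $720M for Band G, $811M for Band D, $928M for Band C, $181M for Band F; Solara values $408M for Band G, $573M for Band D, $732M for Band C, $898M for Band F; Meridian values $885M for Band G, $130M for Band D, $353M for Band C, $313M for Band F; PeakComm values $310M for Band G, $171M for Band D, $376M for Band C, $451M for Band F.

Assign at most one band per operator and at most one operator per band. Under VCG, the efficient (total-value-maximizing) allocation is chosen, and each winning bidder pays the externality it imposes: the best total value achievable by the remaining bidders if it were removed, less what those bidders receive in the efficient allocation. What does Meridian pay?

Efficient allocation: NorthTel→Band D ($811M), Solara→Band F ($898M), Meridian→Band G ($885M), PeakComm→Band C ($376M); total welfare W = $2970M.
Meridian receives Band G at value $885M, so the others get W − 885 = $2085M.
Without Meridian: best allocation of the remaining 3 bidders over all 4 bands is NorthTel→Band C ($928M), Solara→Band F ($898M), PeakComm→Band G ($310M), total $2136M.
VCG payment = (others' best without Meridian) − (others' welfare with Meridian) = 2136 − 2085 = $51M.

Meridian pays $51M.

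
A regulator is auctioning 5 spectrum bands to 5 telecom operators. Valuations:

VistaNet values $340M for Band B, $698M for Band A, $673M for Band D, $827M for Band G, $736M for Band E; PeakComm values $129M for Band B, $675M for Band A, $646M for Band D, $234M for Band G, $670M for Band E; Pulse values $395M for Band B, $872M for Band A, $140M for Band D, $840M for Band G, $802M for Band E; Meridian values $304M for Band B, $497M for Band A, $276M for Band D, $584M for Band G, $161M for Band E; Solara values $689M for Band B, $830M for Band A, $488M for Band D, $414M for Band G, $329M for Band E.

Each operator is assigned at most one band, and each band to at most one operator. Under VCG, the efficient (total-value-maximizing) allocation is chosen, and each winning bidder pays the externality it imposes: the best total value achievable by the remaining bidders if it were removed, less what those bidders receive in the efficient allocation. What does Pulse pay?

Pulse pays $141M.

Efficient allocation: VistaNet→Band E ($736M), PeakComm→Band D ($646M), Pulse→Band A ($872M), Meridian→Band G ($584M), Solara→Band B ($689M); total welfare W = $3527M.
Pulse receives Band A at value $872M, so the others get W − 872 = $2655M.
Without Pulse: best allocation of the remaining 4 bidders over all 5 bands is VistaNet→Band E ($736M), PeakComm→Band D ($646M), Meridian→Band G ($584M), Solara→Band A ($830M), total $2796M.
VCG payment = (others' best without Pulse) − (others' welfare with Pulse) = 2796 − 2655 = $141M.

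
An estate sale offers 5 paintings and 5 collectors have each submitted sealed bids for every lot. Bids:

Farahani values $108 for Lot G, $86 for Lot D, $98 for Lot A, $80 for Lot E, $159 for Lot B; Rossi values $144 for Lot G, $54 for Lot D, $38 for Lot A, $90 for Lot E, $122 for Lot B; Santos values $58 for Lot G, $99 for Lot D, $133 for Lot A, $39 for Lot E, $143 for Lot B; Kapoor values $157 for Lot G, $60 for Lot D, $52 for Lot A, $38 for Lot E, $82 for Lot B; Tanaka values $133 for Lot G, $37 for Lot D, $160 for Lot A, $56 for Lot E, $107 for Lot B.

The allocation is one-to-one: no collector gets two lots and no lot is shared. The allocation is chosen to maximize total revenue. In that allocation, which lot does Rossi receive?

Optimal: Farahani→Lot B ($159), Rossi→Lot E ($90), Santos→Lot D ($99), Kapoor→Lot G ($157), Tanaka→Lot A ($160) — total 159+90+99+157+160 = $665.
Row-greedy (each collector in turn takes its best remaining lot) gives $552, worse by 113.
Rossi's own top lot is Lot G ($144), but forcing Rossi→Lot G and reassigning the rest optimally gives only $600 — worse by 65.

Rossi receives Lot E.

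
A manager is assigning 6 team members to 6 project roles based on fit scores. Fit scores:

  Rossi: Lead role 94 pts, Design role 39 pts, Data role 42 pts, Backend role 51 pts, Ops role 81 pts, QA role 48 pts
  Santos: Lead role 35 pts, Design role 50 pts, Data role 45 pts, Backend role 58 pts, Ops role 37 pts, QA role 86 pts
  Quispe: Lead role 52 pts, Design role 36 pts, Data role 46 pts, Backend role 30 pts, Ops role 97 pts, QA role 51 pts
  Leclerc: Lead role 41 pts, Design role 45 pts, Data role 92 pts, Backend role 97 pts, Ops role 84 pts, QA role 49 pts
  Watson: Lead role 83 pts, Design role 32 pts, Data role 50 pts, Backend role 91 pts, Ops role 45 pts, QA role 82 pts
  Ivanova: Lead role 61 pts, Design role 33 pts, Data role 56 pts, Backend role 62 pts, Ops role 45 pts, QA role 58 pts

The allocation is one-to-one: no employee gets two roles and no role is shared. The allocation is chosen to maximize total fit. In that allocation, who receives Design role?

Ivanova receives Design role.

Treat this as an assignment problem: match each employee to one role.
Optimal: Rossi→Lead role (94 pts), Santos→QA role (86 pts), Quispe→Ops role (97 pts), Leclerc→Data role (92 pts), Watson→Backend role (91 pts), Ivanova→Design role (33 pts) — total 94+86+97+92+91+33 = 493 pts.
Max-entry greedy (repeatedly take the single best remaining cell) gives 462 pts, worse by 31.
Next-best assignment: Rossi→Lead role, Santos→Design role, Quispe→Ops role, Leclerc→Data role, Watson→Backend role, Ivanova→QA role = 482 pts.
Every other assignment is strictly worse.
Ivanova's own top role is Backend role (62 pts), but forcing Ivanova→Backend role and reassigning the rest optimally gives only 477 pts — worse by 16.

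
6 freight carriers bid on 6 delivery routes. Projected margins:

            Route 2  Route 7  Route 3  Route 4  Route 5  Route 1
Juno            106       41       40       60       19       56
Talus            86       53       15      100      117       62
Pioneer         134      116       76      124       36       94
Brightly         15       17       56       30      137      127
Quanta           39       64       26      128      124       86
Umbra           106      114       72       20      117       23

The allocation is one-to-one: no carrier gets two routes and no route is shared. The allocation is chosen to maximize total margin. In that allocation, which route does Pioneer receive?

Optimal: Juno→Route 2 ($106k), Talus→Route 5 ($117k), Pioneer→Route 3 ($76k), Brightly→Route 1 ($127k), Quanta→Route 4 ($128k), Umbra→Route 7 ($114k) — total 106+117+76+127+128+114 = $668k.
Row-greedy (each carrier in turn takes its best remaining route) gives $610k, worse by 58.
Next-best assignment: Juno→Route 2, Talus→Route 5, Pioneer→Route 7, Brightly→Route 1, Quanta→Route 4, Umbra→Route 3 = $666k.
Pioneer's own top route is Route 2 ($134k), but forcing Pioneer→Route 2 and reassigning the rest optimally gives only $660k — worse by 8.

Pioneer receives Route 3.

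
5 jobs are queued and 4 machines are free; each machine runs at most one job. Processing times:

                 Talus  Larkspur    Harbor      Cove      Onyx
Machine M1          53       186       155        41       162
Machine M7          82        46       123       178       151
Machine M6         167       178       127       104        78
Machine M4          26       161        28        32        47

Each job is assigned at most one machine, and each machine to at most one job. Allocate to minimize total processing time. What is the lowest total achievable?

Minimum total: 191 min

This is the linear assignment problem.
Optimal: Cove→Machine M1 (41 min), Larkspur→Machine M7 (46 min), Onyx→Machine M6 (78 min), Talus→Machine M4 (26 min) — total 41+46+78+26 = 191 min.
Row-greedy (each job in turn takes its cheapest remaining machine) gives 240 min, worse by 49.
No other one-to-one assignment undercuts 191 min.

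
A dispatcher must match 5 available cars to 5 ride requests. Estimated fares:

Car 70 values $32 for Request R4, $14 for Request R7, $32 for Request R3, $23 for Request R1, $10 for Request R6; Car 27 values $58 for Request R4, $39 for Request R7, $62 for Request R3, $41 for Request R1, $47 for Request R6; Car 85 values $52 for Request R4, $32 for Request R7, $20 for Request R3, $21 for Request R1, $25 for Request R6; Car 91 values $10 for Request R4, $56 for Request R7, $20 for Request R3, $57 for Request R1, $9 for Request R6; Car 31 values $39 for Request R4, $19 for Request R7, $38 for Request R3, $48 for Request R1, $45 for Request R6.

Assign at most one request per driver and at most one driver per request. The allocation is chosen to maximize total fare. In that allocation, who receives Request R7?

Car 91 receives Request R7.

Treat this as an assignment problem: match each driver to one request.
Optimal: Car 70→Request R1 ($23), Car 27→Request R3 ($62), Car 85→Request R4 ($52), Car 91→Request R7 ($56), Car 31→Request R6 ($45) — total 23+62+52+56+45 = $238.
Row-greedy (each driver in turn takes its best remaining request) gives $228, worse by 10.
Next-best assignment: Car 70→Request R3, Car 27→Request R6, Car 85→Request R4, Car 91→Request R7, Car 31→Request R1 = $235.
Swapping Car 91↔Car 70 (Car 91→Request R1 $57, Car 70→Request R7 $14) loses 8.
Checked against all permutations: $238 is optimal.
Car 91's own top request is Request R1 ($57), but forcing Car 91→Request R1 and reassigning the rest optimally gives only $230 — worse by 8.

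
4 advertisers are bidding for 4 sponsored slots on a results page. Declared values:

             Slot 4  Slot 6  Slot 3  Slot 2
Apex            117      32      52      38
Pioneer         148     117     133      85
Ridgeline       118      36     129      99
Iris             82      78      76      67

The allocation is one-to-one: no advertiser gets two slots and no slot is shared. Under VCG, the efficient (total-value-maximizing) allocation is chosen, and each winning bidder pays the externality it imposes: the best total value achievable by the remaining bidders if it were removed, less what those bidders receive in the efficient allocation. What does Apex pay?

Efficient allocation: Apex→Slot 4 ($117), Pioneer→Slot 6 ($117), Ridgeline→Slot 3 ($129), Iris→Slot 2 ($67); total welfare W = $430.
Apex receives Slot 4 at value $117, so the others get W − 117 = $313.
Without Apex: best allocation of the remaining 3 bidders over all 4 slots is Pioneer→Slot 4 ($148), Ridgeline→Slot 3 ($129), Iris→Slot 6 ($78), total $355.
VCG payment = (others' best without Apex) − (others' welfare with Apex) = 355 − 313 = $42.

Apex pays $42.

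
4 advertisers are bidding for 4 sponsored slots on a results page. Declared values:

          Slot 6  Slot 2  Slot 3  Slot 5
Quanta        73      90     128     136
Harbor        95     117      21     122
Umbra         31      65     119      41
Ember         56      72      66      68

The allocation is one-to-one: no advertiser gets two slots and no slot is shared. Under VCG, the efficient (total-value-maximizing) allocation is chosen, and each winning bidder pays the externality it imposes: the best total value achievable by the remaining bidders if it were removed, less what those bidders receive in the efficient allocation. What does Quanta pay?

Quanta pays $21.

Efficient allocation: Quanta→Slot 5 ($136), Harbor→Slot 2 ($117), Umbra→Slot 3 ($119), Ember→Slot 6 ($56); total welfare W = $428.
Quanta receives Slot 5 at value $136, so the others get W − 136 = $292.
Without Quanta: best allocation of the remaining 3 bidders over all 4 slots is Harbor→Slot 5 ($122), Umbra→Slot 3 ($119), Ember→Slot 2 ($72), total $313.
VCG payment = (others' best without Quanta) − (others' welfare with Quanta) = 313 − 292 = $21.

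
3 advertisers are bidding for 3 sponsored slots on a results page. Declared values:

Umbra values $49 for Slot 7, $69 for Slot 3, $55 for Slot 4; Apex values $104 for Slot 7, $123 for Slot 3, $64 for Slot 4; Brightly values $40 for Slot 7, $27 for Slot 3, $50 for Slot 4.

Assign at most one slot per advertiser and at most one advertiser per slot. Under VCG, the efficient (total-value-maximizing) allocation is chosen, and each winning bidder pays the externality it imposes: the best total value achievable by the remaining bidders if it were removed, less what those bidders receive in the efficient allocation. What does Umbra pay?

Efficient allocation: Umbra→Slot 3 ($69), Apex→Slot 7 ($104), Brightly→Slot 4 ($50); total welfare W = $223.
Umbra receives Slot 3 at value $69, so the others get W − 69 = $154.
Without Umbra: best allocation of the remaining 2 bidders over all 3 slots is Apex→Slot 3 ($123), Brightly→Slot 4 ($50), total $173.
VCG payment = (others' best without Umbra) − (others' welfare with Umbra) = 173 − 154 = $19.

Umbra pays $19.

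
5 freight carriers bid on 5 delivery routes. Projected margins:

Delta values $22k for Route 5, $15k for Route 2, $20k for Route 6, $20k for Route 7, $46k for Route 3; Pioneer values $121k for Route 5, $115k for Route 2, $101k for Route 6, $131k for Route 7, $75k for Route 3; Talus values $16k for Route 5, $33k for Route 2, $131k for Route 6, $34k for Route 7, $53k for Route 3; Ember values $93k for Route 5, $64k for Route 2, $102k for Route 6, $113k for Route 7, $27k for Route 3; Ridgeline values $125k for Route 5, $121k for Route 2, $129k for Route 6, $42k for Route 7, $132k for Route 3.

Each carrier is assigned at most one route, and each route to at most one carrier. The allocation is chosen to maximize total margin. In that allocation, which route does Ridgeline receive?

Ridgeline receives Route 2.

This is the linear assignment problem.
Optimal: Delta→Route 3 ($46k), Pioneer→Route 5 ($121k), Talus→Route 6 ($131k), Ember→Route 7 ($113k), Ridgeline→Route 2 ($121k) — total 46+121+131+113+121 = $532k.
Column-greedy (each route in turn goes to its best remaining carrier) gives $530k, worse by 2.
Next-best assignment: Delta→Route 3, Pioneer→Route 2, Talus→Route 6, Ember→Route 7, Ridgeline→Route 5 = $530k.
Every other assignment is strictly worse.
Ridgeline's own top route is Route 3 ($132k), but forcing Ridgeline→Route 3 and reassigning the rest optimally gives only $513k — worse by 19.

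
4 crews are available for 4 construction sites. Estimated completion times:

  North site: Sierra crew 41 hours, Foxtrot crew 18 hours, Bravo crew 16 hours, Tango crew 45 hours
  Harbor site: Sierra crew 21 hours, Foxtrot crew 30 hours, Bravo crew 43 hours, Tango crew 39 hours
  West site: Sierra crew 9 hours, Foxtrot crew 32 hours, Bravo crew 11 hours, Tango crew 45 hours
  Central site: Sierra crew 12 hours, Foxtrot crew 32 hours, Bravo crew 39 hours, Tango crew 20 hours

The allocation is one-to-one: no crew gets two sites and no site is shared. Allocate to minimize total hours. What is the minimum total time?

Min total: 70 hours

This is a one-to-one assignment (minimum-cost bipartite matching).
Optimal: Sierra crew→Harbor site (21 hours), Foxtrot crew→North site (18 hours), Bravo crew→West site (11 hours), Tango crew→Central site (20 hours) — total 21+18+11+20 = 70 hours.
Min-entry greedy (repeatedly take the single cheapest remaining cell) gives 75 hours, worse by 5.
Next-best assignment: Sierra crew→West site, Foxtrot crew→Harbor site, Bravo crew→North site, Tango crew→Central site = 75 hours.
Swapping Bravo crew↔Sierra crew (Bravo crew→Harbor site 43 hours, Sierra crew→West site 9 hours) adds 20.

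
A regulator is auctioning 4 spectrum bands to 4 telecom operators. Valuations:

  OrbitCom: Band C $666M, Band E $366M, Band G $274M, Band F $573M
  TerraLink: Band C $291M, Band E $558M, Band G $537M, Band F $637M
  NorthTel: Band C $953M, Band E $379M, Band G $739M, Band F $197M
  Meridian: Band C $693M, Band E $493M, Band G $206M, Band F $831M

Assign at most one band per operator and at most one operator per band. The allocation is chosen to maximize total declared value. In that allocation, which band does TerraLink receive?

This is a one-to-one assignment (maximum-weight bipartite matching).
Optimal: OrbitCom→Band C ($666M), TerraLink→Band E ($558M), NorthTel→Band G ($739M), Meridian→Band F ($831M) — total 666+558+739+831 = $2794M.
Max-entry greedy (repeatedly take the single best remaining cell) gives $2616M, worse by 178.
No other one-to-one assignment exceeds $2794M.
TerraLink's own top band is Band F ($637M), but forcing TerraLink→Band F and reassigning the rest optimally gives only $2535M — worse by 259.

TerraLink receives Band E.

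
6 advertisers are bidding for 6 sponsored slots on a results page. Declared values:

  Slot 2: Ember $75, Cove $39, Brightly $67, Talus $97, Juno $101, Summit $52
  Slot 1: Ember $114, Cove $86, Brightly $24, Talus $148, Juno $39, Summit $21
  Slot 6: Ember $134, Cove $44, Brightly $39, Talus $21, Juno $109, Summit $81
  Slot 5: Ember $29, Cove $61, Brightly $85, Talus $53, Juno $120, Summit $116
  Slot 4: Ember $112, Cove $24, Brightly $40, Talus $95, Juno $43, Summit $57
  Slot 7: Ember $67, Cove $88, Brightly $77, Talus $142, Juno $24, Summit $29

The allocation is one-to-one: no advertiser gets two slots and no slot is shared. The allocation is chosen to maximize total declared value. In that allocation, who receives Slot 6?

Optimal: Ember→Slot 4 ($112), Cove→Slot 7 ($88), Brightly→Slot 2 ($67), Talus→Slot 1 ($148), Juno→Slot 6 ($109), Summit→Slot 5 ($116) — total 112+88+67+148+109+116 = $640.
Row-greedy (each advertiser in turn takes its best remaining slot) gives $613, worse by 27.
Juno's own top slot is Slot 5 ($120), but forcing Juno→Slot 5 and reassigning the rest optimally gives only $616 — worse by 24.

Juno receives Slot 6.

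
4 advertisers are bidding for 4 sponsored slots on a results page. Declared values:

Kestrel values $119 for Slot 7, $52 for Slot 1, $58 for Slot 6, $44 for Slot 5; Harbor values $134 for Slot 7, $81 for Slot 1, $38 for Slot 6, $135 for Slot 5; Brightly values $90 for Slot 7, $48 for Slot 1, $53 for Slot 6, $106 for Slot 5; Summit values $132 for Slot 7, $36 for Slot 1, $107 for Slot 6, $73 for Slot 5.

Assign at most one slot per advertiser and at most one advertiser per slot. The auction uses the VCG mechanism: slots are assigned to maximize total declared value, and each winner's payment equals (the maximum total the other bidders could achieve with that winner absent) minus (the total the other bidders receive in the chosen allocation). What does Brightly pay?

Brightly pays $54.

Efficient allocation: Kestrel→Slot 7 ($119), Harbor→Slot 1 ($81), Brightly→Slot 5 ($106), Summit→Slot 6 ($107); total welfare W = $413.
Brightly receives Slot 5 at value $106, so the others get W − 106 = $307.
Without Brightly: best allocation of the remaining 3 bidders over all 4 slots is Kestrel→Slot 7 ($119), Harbor→Slot 5 ($135), Summit→Slot 6 ($107), total $361.
VCG payment = (others' best without Brightly) − (others' welfare with Brightly) = 361 − 307 = $54.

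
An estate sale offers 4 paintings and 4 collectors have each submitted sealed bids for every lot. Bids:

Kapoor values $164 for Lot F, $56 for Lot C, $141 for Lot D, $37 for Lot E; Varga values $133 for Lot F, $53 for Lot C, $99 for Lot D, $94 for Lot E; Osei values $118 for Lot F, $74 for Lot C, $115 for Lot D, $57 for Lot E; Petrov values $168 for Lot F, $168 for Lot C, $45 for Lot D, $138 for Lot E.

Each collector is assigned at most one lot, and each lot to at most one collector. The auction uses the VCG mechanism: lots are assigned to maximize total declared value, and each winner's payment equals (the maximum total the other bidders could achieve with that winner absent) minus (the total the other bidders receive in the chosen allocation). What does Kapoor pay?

Efficient allocation: Kapoor→Lot F ($164), Varga→Lot E ($94), Osei→Lot D ($115), Petrov→Lot C ($168); total welfare W = $541.
Kapoor receives Lot F at value $164, so the others get W − 164 = $377.
Without Kapoor: best allocation of the remaining 3 bidders over all 4 lots is Varga→Lot F ($133), Osei→Lot D ($115), Petrov→Lot C ($168), total $416.
VCG payment = (others' best without Kapoor) − (others' welfare with Kapoor) = 416 − 377 = $39.

Kapoor pays $39.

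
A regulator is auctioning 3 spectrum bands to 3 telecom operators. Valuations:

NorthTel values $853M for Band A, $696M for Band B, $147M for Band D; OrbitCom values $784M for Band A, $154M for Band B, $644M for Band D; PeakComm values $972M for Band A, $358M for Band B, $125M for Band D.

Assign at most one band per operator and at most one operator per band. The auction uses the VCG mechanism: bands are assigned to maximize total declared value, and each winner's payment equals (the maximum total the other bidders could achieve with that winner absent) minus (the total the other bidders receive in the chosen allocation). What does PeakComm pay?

PeakComm pays $157M.

Efficient allocation: NorthTel→Band B ($696M), OrbitCom→Band D ($644M), PeakComm→Band A ($972M); total welfare W = $2312M.
PeakComm receives Band A at value $972M, so the others get W − 972 = $1340M.
Without PeakComm: best allocation of the remaining 2 bidders over all 3 bands is NorthTel→Band A ($853M), OrbitCom→Band D ($644M), total $1497M.
VCG payment = (others' best without PeakComm) − (others' welfare with PeakComm) = 1497 − 1340 = $157M.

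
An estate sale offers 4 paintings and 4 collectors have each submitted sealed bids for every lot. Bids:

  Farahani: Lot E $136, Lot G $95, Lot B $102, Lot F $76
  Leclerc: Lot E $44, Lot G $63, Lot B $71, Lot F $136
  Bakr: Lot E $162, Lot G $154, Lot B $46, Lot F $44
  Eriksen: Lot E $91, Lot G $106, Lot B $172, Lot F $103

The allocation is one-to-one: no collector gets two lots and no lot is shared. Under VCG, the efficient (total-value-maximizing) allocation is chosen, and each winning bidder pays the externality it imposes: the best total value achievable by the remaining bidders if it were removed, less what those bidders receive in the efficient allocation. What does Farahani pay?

Efficient allocation: Farahani→Lot E ($136), Leclerc→Lot F ($136), Bakr→Lot G ($154), Eriksen→Lot B ($172); total welfare W = $598.
Farahani receives Lot E at value $136, so the others get W − 136 = $462.
Without Farahani: best allocation of the remaining 3 bidders over all 4 lots is Leclerc→Lot F ($136), Bakr→Lot E ($162), Eriksen→Lot B ($172), total $470.
VCG payment = (others' best without Farahani) − (others' welfare with Farahani) = 470 − 462 = $8.

Farahani pays $8.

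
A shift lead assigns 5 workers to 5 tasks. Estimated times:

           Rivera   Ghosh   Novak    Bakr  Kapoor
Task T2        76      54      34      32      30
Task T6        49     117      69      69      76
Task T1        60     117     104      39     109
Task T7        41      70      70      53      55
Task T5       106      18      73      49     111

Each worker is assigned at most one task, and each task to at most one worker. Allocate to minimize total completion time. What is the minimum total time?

This is a one-to-one assignment (minimum-cost bipartite matching).
Optimal: Rivera→Task T6 (49 min), Ghosh→Task T5 (18 min), Novak→Task T2 (34 min), Bakr→Task T1 (39 min), Kapoor→Task T7 (55 min) — total 49+18+34+39+55 = 195 min.
Min-entry greedy (repeatedly take the single cheapest remaining cell) gives 197 min, worse by 2.

Min total: 195 min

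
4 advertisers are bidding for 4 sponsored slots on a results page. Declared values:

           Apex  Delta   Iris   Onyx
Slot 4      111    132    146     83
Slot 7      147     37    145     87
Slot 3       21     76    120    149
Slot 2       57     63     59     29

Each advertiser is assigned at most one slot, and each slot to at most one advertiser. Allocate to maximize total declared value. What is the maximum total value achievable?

Optimal: Apex→Slot 7 ($147), Delta→Slot 2 ($63), Iris→Slot 4 ($146), Onyx→Slot 3 ($149) — total 147+63+146+149 = $505.
Row-greedy (each advertiser in turn takes its best remaining slot) gives $428, worse by 77.
Checked against all permutations: $505 is optimal.

Max total: $505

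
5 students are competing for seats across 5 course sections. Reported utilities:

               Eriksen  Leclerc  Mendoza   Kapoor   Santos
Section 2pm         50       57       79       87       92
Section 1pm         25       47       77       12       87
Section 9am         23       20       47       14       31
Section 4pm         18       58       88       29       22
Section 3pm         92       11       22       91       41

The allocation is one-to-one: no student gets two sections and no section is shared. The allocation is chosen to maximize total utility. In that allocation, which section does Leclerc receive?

Leclerc receives Section 9am.

Optimal: Eriksen→Section 3pm (92 points), Leclerc→Section 9am (20 points), Mendoza→Section 4pm (88 points), Kapoor→Section 2pm (87 points), Santos→Section 1pm (87 points) — total 92+20+88+87+87 = 374 points.
Max-entry greedy (repeatedly take the single best remaining cell) gives 333 points, worse by 41.
No other one-to-one assignment exceeds 374 points.
Leclerc's own top section is Section 4pm (58 points), but forcing Leclerc→Section 4pm and reassigning the rest optimally gives only 371 points — worse by 3.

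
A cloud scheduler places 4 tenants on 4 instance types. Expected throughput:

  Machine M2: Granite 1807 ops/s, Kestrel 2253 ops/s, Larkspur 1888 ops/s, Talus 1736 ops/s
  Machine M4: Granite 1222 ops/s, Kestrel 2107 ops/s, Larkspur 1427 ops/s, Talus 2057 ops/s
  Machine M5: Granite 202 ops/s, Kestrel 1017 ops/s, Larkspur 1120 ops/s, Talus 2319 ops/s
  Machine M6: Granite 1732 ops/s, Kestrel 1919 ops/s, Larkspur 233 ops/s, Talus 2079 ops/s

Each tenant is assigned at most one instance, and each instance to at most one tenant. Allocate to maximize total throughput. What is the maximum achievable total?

Optimal: Granite→Machine M6 (1732 ops/s), Kestrel→Machine M4 (2107 ops/s), Larkspur→Machine M2 (1888 ops/s), Talus→Machine M5 (2319 ops/s) — total 1732+2107+1888+2319 = 8046 ops/s.
Row-greedy (each tenant in turn takes its best remaining instance) gives 7113 ops/s, worse by 933.

Max total: 8046 ops/s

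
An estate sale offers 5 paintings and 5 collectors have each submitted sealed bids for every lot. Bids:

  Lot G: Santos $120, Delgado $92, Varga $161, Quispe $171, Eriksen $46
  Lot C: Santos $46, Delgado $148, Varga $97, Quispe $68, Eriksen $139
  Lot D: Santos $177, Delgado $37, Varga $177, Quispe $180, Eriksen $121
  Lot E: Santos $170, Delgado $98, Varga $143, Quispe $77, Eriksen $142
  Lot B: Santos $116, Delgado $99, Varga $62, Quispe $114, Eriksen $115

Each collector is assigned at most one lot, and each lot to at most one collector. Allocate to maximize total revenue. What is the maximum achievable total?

Max total: $781

Optimal: Santos→Lot E ($170), Delgado→Lot C ($148), Varga→Lot D ($177), Quispe→Lot G ($171), Eriksen→Lot B ($115) — total 170+148+177+171+115 = $781.
Next-best assignment: Santos→Lot E, Delgado→Lot C, Varga→Lot G, Quispe→Lot D, Eriksen→Lot B = $774.
Every other assignment is strictly worse.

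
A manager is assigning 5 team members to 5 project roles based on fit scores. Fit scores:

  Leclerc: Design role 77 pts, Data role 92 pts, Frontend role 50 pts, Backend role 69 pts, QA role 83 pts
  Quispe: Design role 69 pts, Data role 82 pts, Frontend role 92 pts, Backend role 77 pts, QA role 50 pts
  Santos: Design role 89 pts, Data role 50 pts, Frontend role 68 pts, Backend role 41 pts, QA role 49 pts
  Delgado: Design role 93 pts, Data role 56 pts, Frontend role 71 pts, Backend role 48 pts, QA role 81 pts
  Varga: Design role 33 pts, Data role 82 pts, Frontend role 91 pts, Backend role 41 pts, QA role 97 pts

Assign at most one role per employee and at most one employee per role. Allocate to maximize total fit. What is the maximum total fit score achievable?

Optimal: Leclerc→Data role (92 pts), Quispe→Backend role (77 pts), Santos→Design role (89 pts), Delgado→QA role (81 pts), Varga→Frontend role (91 pts) — total 92+77+89+81+91 = 430 pts.
Row-greedy (each employee in turn takes its best remaining role) gives 395 pts, worse by 35.

Maximum total: 430 pts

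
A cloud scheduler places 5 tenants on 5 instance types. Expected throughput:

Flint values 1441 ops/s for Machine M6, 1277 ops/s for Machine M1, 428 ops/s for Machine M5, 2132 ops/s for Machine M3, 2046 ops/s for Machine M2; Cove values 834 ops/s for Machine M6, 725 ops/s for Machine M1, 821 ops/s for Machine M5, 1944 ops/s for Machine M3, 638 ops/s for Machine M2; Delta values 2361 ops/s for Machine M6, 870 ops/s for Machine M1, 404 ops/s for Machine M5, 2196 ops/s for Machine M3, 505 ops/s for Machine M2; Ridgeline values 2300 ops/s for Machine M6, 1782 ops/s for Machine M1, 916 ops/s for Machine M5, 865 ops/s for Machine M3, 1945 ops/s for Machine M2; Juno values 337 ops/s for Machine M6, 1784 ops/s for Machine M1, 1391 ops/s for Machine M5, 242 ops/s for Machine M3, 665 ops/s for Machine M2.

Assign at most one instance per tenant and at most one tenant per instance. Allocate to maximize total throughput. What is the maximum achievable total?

Maximum total: 9524 ops/s

This is the linear assignment problem.
Optimal: Flint→Machine M2 (2046 ops/s), Cove→Machine M3 (1944 ops/s), Delta→Machine M6 (2361 ops/s), Ridgeline→Machine M1 (1782 ops/s), Juno→Machine M5 (1391 ops/s) — total 2046+1944+2361+1782+1391 = 9524 ops/s.
Max-entry greedy (repeatedly take the single best remaining cell) gives 9043 ops/s, worse by 481.
Next-best assignment: Flint→Machine M2, Cove→Machine M5, Delta→Machine M3, Ridgeline→Machine M6, Juno→Machine M1 = 9147 ops/s.
Swapping Cove↔Ridgeline (Cove→Machine M1 725 ops/s, Ridgeline→Machine M3 865 ops/s) loses 2136.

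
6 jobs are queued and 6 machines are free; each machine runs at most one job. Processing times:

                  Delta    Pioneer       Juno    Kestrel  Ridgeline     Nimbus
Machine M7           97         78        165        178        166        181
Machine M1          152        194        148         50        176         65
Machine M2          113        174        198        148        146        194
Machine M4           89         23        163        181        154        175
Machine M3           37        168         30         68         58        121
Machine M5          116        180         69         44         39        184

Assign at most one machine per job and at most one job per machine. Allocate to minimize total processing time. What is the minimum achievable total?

Minimum total: 402 min

Optimal: Delta→Machine M7 (97 min), Pioneer→Machine M4 (23 min), Juno→Machine M3 (30 min), Kestrel→Machine M2 (148 min), Ridgeline→Machine M5 (39 min), Nimbus→Machine M1 (65 min) — total 97+23+30+148+39+65 = 402 min.
Row-greedy (each job in turn takes its cheapest remaining machine) gives 506 min, worse by 104.
Every other assignment is strictly worse.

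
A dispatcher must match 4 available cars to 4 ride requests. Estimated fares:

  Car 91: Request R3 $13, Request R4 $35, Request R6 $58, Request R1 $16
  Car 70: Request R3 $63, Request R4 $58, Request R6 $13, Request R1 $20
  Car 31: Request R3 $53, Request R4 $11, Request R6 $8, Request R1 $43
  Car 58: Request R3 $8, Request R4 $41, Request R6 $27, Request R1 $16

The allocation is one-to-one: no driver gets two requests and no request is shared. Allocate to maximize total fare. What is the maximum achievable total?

Optimal: Car 91→Request R6 ($58), Car 70→Request R3 ($63), Car 31→Request R1 ($43), Car 58→Request R4 ($41) — total 58+63+43+41 = $205.
No other one-to-one assignment exceeds $205.

Maximum total: $205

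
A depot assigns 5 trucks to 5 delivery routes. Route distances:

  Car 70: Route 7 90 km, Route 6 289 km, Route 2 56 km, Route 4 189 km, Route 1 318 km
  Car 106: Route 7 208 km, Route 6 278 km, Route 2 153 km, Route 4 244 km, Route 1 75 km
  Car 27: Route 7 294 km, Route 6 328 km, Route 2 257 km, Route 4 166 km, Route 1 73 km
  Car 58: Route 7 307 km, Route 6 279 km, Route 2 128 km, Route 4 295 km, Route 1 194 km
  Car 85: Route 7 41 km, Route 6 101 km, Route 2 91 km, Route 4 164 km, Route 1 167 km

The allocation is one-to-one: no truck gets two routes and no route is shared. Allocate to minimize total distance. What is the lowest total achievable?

Min total: 560 km

Optimal: Car 70→Route 7 (90 km), Car 106→Route 1 (75 km), Car 27→Route 4 (166 km), Car 58→Route 2 (128 km), Car 85→Route 6 (101 km) — total 90+75+166+128+101 = 560 km.
Row-greedy (each truck in turn takes its cheapest remaining route) gives 617 km, worse by 57.
Swapping Car 27↔Car 70 (Car 27→Route 7 294 km, Car 70→Route 4 189 km) adds 227.
No other one-to-one assignment undercuts 560 km.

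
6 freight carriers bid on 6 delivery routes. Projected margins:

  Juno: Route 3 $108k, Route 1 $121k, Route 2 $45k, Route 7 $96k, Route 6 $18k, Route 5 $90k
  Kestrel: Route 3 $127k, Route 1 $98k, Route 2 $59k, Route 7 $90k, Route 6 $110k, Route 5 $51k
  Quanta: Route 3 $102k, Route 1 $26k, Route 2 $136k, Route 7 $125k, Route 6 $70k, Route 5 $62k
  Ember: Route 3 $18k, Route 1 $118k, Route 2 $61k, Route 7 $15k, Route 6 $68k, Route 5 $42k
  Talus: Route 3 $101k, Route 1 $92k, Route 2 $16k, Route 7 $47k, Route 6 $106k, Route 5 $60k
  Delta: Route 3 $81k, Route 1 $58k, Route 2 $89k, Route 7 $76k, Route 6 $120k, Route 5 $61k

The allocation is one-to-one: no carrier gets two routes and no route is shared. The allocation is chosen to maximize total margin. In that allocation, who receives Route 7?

Optimal: Juno→Route 7 ($96k), Kestrel→Route 3 ($127k), Quanta→Route 2 ($136k), Ember→Route 1 ($118k), Talus→Route 5 ($60k), Delta→Route 6 ($120k) — total 96+127+136+118+60+120 = $657k.
Every other assignment is strictly worse.
Juno's own top route is Route 1 ($121k), but forcing Juno→Route 1 and reassigning the rest optimally gives only $614k — worse by 43.

Juno receives Route 7.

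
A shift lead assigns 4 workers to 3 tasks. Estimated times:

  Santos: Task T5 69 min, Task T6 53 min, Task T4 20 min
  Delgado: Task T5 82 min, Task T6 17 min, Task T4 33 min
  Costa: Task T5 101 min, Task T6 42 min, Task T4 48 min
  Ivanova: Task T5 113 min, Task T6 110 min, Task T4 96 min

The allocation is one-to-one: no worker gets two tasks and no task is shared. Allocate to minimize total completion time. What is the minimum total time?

Optimal: Santos→Task T5 (69 min), Delgado→Task T6 (17 min), Costa→Task T4 (48 min) — total 69+17+48 = 134 min.
Min-entry greedy (repeatedly take the single cheapest remaining cell) gives 138 min, worse by 4.
Every other assignment is strictly worse.

Min total: 134 min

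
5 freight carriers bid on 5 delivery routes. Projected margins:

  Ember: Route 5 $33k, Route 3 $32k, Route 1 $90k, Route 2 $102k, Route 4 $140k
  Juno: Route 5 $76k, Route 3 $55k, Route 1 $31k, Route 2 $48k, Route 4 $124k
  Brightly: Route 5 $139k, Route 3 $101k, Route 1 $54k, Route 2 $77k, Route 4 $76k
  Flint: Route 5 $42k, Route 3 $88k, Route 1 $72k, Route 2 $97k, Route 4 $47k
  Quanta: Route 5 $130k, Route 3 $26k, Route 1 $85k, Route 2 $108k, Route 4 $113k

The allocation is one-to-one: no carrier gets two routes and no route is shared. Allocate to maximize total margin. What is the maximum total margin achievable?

Maximum total: $549k

Optimal: Ember→Route 1 ($90k), Juno→Route 4 ($124k), Brightly→Route 5 ($139k), Flint→Route 3 ($88k), Quanta→Route 2 ($108k) — total 90+124+139+88+108 = $549k.
Row-greedy (each carrier in turn takes its best remaining route) gives $499k, worse by 50.
Swapping Quanta↔Ember (Quanta→Route 1 $85k, Ember→Route 2 $102k) loses 11.
No other one-to-one assignment exceeds $549k.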